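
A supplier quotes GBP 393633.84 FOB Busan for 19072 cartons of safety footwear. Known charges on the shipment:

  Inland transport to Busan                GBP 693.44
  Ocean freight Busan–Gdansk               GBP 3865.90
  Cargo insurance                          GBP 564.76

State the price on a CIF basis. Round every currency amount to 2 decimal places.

CIF price: GBP 398064.50

Not relevant to the conversion: inland to port — on the seller under both FOB and CIF; already in the FOB price and stays in the CIF price.
From FOB to CIF, the seller additionally bears: freight, insurance.
CIF price = 393633.84 + 3865.90 + 564.76 = 398064.50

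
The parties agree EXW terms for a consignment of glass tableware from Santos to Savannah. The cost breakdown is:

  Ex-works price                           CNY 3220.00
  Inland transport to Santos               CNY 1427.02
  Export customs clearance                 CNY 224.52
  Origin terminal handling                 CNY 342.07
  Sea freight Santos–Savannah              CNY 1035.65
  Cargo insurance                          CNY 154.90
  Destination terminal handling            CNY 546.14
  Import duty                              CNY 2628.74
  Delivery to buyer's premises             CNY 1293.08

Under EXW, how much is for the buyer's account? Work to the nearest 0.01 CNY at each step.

Buyer's account: CNY 7652.12

EXW: the seller makes goods available at their premises; the buyer bears all onward costs.
Seller's account: goods 3220.00 = 3220.00
Buyer's account: inland to port 1427.02 + export clearance 224.52 + origin terminal 342.07 + freight 1035.65 + insurance 154.90 + destination terminal 546.14 + duty 2628.74 + delivery 1293.08 = 7652.12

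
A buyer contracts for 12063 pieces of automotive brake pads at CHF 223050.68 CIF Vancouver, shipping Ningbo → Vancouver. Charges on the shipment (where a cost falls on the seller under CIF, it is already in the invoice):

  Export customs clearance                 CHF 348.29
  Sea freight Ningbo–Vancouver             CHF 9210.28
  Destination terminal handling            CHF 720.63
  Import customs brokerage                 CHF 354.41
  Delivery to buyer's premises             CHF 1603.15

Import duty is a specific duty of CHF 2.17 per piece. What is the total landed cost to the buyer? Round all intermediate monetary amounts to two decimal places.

CIF: the seller pays costs through ocean freight and marine insurance to the destination port.
Already in the invoice (seller's account under CIF): export clearance, freight — exclude.
The CIF price already equals the CIF value: 223050.68
Import duty = 12063 × 2.17 = 26176.71
Buyer bears: destination terminal 720.63 + brokerage 354.41 + delivery 1603.15 + duty 26176.71 = 28854.90
Landed cost = invoice 223050.68 + 28854.90 = 251905.58

Total landed cost: CHF 251905.58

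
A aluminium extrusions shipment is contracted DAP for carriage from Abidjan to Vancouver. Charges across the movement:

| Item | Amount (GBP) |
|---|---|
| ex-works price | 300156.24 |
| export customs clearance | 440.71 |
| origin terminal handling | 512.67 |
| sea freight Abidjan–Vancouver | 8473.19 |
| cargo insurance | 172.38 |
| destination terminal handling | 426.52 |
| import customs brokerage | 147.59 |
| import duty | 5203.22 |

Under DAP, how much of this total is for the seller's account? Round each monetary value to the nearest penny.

DAP: the seller bears all costs to the named destination except import duty and clearance.
Seller's account: goods 300156.24 + export clearance 440.71 + origin terminal 512.67 + freight 8473.19 + insurance 172.38 + destination terminal 426.52 = 310181.71
Buyer's account: brokerage 147.59 + duty 5203.22 = 5350.81

Seller's account: GBP 310181.71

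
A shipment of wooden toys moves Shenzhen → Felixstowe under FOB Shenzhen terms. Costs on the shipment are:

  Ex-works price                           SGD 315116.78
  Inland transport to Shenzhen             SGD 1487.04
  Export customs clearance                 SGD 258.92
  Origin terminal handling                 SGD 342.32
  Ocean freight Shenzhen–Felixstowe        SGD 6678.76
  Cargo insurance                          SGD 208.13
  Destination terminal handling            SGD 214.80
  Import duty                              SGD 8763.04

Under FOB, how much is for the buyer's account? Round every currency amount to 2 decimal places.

Buyer's account: SGD 15864.73

FOB: the seller bears costs until goods are on board at the origin port; the buyer bears freight, insurance and all costs thereafter.
Seller's account: goods 315116.78 + inland to port 1487.04 + export clearance 258.92 + origin terminal 342.32 = 317205.06
Buyer's account: freight 6678.76 + insurance 208.13 + destination terminal 214.80 + duty 8763.04 = 15864.73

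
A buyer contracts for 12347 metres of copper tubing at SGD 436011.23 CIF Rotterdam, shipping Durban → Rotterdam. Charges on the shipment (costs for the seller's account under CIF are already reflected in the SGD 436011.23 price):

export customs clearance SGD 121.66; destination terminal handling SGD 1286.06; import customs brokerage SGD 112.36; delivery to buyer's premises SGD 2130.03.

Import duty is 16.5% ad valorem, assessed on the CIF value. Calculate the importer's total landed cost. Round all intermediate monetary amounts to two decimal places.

Total landed cost: SGD 511481.53

CIF: the seller pays costs through ocean freight and marine insurance to the destination port.
Already in the invoice (seller's account under CIF): export clearance — exclude.
The CIF price already equals the CIF value: 436011.23
Import duty = 436011.23 × 16.5% = 71941.85
Buyer bears: destination terminal 1286.06 + brokerage 112.36 + delivery 2130.03 + duty 71941.85 = 75470.30
Landed cost = invoice 436011.23 + 75470.30 = 511481.53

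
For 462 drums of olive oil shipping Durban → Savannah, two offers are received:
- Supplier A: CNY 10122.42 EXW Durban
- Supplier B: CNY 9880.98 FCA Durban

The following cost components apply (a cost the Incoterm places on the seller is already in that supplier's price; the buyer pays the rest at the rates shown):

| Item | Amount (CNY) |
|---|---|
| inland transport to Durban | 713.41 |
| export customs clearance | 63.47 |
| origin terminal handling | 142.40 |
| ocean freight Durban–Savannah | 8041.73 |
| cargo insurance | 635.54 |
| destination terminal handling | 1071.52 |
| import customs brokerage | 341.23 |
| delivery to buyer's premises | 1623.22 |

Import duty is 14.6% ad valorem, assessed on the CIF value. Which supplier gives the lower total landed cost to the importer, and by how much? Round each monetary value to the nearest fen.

Supplier B is cheaper by CNY 1167.00

Supplier A (EXW):
CIF value = EXW price + inland to port + export clearance + origin terminal + freight + insurance = 10122.42 + 713.41 + 63.47 + 142.40 + 8041.73 + 635.54 = 19718.97
Import duty = 19718.97 × 14.6% = 2878.97
Buyer bears (A): 713.41 + 63.47 + 142.40 + 8041.73 + 635.54 + 1071.52 + 341.23 + 1623.22 = 12632.52
Landed cost (A) = invoice 10122.42 + 12632.52 + duty 2878.97 = 25633.91
Supplier B (FCA):
CIF value = FCA price + origin terminal + freight + insurance = 9880.98 + 142.40 + 8041.73 + 635.54 = 18700.65
Import duty = 18700.65 × 14.6% = 2730.29
Buyer bears (B): 142.40 + 8041.73 + 635.54 + 1071.52 + 341.23 + 1623.22 = 11855.64
Landed cost (B) = invoice 9880.98 + 11855.64 + duty 2730.29 = 24466.91
Difference = |25633.91 − 24466.91| = 1167.00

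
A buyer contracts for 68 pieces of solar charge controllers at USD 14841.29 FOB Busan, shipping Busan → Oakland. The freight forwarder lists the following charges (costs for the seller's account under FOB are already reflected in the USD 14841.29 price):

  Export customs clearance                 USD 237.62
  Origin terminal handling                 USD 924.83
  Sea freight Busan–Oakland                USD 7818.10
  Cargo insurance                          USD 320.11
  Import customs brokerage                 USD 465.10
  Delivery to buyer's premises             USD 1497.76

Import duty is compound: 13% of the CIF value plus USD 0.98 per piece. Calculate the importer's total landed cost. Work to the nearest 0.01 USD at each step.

Total landed cost: USD 27996.34

FOB: the seller bears costs until goods are on board at the origin port; the buyer bears freight, insurance and all costs thereafter.
Already in the invoice (seller's account under FOB): export clearance, origin terminal — exclude.
CIF value = FOB price + freight + insurance = 14841.29 + 7818.10 + 320.11 = 22979.50
Ad valorem component: 22979.50 × 13% = 2987.34
Specific component: 68 × 0.98 = 66.64
Import duty = 2987.34 + 66.64 = 3053.98
Buyer bears: freight 7818.10 + insurance 320.11 + brokerage 465.10 + delivery 1497.76 + duty 3053.98 = 13155.05
Landed cost = invoice 14841.29 + 13155.05 = 27996.34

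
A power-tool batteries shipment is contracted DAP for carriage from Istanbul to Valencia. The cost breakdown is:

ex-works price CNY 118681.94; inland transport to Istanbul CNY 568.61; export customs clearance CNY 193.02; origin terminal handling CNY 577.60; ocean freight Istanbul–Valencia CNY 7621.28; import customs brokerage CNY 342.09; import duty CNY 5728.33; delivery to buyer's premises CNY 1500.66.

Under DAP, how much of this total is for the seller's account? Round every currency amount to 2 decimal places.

DAP: the seller bears all costs to the named destination except import duty and clearance.
Seller's account: goods 118681.94 + inland to port 568.61 + export clearance 193.02 + origin terminal 577.60 + freight 7621.28 + delivery 1500.66 = 129143.11
Buyer's account: brokerage 342.09 + duty 5728.33 = 6070.42

Seller's account: CNY 129143.11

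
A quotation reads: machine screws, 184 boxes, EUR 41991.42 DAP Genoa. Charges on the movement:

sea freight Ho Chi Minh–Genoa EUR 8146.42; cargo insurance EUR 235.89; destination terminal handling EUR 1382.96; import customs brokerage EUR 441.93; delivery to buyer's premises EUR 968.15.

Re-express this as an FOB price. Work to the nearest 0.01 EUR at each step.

Not relevant to the conversion: brokerage — on the buyer under both terms; not part of either seller's price.
From DAP to FOB, the seller no longer bears: freight, insurance, destination terminal, delivery.
FOB price = 41991.42 − 8146.42 − 235.89 − 1382.96 − 968.15 = 31258.00

FOB price: EUR 31258.00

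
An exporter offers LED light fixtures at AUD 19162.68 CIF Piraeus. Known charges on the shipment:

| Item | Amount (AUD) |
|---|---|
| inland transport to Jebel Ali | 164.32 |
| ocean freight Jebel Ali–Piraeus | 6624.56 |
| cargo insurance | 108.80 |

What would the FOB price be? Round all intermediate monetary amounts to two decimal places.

Not relevant to the conversion: inland to port — on the seller under both CIF and FOB; already in the CIF price and stays in the FOB price.
From CIF to FOB, the seller no longer bears: freight, insurance.
FOB price = 19162.68 − 6624.56 − 108.80 = 12429.32

FOB price: AUD 12429.32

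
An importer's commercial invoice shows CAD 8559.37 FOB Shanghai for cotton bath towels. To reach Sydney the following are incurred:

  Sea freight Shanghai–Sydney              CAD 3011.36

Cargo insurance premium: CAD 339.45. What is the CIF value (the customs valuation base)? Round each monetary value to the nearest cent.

CIF value: CAD 11910.18

CIF = FOB price + freight + insurance
CIF = 8559.37 + 3011.36 + 339.45 = 11910.18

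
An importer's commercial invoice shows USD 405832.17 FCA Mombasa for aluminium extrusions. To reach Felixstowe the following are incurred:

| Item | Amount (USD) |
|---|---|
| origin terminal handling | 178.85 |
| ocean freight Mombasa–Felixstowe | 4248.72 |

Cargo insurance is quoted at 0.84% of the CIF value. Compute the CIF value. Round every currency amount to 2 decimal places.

Let C be the CIF value. C = FCA price + pre-shipment costs + freight + 0.84% × C
C − 0.84% × C = 405832.17 + 178.85 + 4248.72
0.9916 × C = 410259.74
C = 410259.74 / 0.9916 = 413735.11
Insurance premium = 0.84% × 413735.11 = 3475.37

CIF value: USD 413735.11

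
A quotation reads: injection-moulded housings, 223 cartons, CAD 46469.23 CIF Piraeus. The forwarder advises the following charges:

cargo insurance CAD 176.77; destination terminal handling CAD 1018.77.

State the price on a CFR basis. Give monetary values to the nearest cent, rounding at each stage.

CFR price: CAD 46292.46

Not relevant to the conversion: destination terminal — on the buyer under both terms; not part of either seller's price.
From CIF to CFR, the seller no longer bears: insurance.
CFR price = 46469.23 − 176.77 = 46292.46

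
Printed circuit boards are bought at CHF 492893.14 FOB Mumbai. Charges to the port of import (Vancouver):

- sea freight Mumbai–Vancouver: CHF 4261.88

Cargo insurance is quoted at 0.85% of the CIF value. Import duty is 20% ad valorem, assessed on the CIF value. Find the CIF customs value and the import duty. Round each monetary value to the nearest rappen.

CIF value: CHF 501417.07; import duty: CHF 100283.41

Let C be the CIF value. C = FOB price + freight + 0.85% × C
C − 0.85% × C = 492893.14 + 4261.88
0.9915 × C = 497155.02
C = 497155.02 / 0.9915 = 501417.07
Insurance premium = 0.85% × 501417.07 = 4262.05
Import duty = 501417.07 × 20% = 100283.41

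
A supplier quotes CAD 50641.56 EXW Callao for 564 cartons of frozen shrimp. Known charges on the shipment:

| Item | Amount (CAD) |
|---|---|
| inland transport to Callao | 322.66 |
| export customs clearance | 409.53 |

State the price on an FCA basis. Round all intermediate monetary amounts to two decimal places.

From EXW to FCA, the seller additionally bears: inland to port, export clearance.
FCA price = 50641.56 + 322.66 + 409.53 = 51373.75

FCA price: CAD 51373.75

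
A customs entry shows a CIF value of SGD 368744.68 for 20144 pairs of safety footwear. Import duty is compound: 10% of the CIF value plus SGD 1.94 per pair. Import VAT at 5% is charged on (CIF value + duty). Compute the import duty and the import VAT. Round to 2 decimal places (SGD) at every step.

Ad valorem component: 368744.68 × 10% = 36874.47
Specific component: 20144 × 1.94 = 39079.36
Import duty = 36874.47 + 39079.36 = 75953.83
VAT base = CIF + duty = 368744.68 + 75953.83 = 444698.51
Import VAT = 444698.51 × 5% = 22234.93

Import duty: SGD 75953.83; import VAT: SGD 22234.93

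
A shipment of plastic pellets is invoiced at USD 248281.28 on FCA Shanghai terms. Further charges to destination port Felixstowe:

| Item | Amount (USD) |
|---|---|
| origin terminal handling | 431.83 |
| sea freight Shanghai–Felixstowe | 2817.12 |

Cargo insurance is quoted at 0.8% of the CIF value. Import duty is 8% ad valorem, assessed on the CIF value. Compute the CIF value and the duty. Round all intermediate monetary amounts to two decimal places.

Let C be the CIF value. C = FCA price + pre-shipment costs + freight + 0.8% × C
C − 0.8% × C = 248281.28 + 431.83 + 2817.12
0.992 × C = 251530.23
C = 251530.23 / 0.992 = 253558.70
Insurance premium = 0.8% × 253558.70 = 2028.47
Import duty = 253558.70 × 8% = 20284.70

CIF value: USD 253558.70; import duty: USD 20284.70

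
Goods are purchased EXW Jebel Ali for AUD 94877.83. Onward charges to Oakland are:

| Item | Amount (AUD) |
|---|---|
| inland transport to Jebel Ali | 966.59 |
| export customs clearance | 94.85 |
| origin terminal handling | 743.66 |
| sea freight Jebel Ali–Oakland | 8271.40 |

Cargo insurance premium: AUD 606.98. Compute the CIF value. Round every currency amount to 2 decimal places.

CIF = EXW price + pre-shipment costs + freight + insurance
CIF = 94877.83 + 966.59 + 94.85 + 743.66 + 8271.40 + 606.98 = 105561.31

CIF value: AUD 105561.31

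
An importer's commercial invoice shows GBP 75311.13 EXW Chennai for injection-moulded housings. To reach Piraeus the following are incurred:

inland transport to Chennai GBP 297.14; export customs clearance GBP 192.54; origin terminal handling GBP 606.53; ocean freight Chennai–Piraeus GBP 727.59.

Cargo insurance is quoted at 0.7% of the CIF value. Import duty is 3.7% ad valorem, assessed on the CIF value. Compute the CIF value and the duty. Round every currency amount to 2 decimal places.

Let C be the CIF value. C = EXW price + pre-shipment costs + freight + 0.7% × C
C − 0.7% × C = 75311.13 + 297.14 + 192.54 + 606.53 + 727.59
0.993 × C = 77134.93
C = 77134.93 / 0.993 = 77678.68
Insurance premium = 0.7% × 77678.68 = 543.75
Import duty = 77678.68 × 3.7% = 2874.11

CIF value: GBP 77678.68; import duty: GBP 2874.11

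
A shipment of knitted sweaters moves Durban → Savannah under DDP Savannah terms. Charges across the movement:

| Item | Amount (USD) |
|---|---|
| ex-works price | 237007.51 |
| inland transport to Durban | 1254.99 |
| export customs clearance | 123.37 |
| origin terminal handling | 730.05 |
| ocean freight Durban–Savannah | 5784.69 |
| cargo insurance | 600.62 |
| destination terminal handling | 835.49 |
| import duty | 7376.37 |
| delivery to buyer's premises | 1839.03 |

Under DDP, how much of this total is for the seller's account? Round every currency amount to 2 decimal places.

DDP: the seller bears all costs including import duty.
Seller's account: goods 237007.51 + inland to port 1254.99 + export clearance 123.37 + origin terminal 730.05 + freight 5784.69 + insurance 600.62 + destination terminal 835.49 + duty 7376.37 + delivery 1839.03 = 255552.12
Buyer's account: 0.00

Seller's account: USD 255552.12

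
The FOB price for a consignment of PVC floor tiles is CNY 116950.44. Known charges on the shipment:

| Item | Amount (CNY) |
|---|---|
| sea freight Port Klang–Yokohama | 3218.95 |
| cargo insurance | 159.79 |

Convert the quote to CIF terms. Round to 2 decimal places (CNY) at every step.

CIF price: CNY 120329.18

From FOB to CIF, the seller additionally bears: freight, insurance.
CIF price = 116950.44 + 3218.95 + 159.79 = 120329.18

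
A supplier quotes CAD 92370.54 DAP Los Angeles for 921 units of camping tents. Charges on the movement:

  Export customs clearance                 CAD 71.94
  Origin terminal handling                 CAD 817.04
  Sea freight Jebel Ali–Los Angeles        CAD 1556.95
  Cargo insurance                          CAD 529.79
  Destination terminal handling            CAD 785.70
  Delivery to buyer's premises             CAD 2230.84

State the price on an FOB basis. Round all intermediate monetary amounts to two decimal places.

FOB price: CAD 87267.26

Not relevant to the conversion: export clearance, origin terminal — on the seller under both DAP and FOB; already in the DAP price and stays in the FOB price.
From DAP to FOB, the seller no longer bears: freight, insurance, destination terminal, delivery.
FOB price = 92370.54 − 1556.95 − 529.79 − 785.70 − 2230.84 = 87267.26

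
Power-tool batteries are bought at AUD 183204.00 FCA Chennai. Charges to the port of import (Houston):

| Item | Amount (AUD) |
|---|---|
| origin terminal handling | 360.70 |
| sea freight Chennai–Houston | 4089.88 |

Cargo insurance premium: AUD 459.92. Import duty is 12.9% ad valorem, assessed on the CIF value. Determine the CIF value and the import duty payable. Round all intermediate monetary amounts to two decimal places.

CIF value: AUD 188114.50; import duty: AUD 24266.77

CIF = FCA price + pre-shipment costs + freight + insurance
CIF = 183204.00 + 360.70 + 4089.88 + 459.92 = 188114.50
Import duty = 188114.50 × 12.9% = 24266.77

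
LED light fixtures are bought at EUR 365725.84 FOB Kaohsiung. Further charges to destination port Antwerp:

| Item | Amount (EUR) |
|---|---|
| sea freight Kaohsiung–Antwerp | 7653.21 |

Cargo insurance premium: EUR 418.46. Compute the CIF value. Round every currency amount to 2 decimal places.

CIF = FOB price + freight + insurance
CIF = 365725.84 + 7653.21 + 418.46 = 373797.51

CIF value: EUR 373797.51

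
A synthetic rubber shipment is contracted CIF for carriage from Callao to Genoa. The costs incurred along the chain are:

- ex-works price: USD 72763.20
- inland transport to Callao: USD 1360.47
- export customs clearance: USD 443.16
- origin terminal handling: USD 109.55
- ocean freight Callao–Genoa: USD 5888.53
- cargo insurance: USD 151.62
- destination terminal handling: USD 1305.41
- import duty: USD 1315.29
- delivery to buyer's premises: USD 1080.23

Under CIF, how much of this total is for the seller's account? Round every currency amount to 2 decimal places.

CIF: the seller pays costs through ocean freight and marine insurance to the destination port.
Seller's account: goods 72763.20 + inland to port 1360.47 + export clearance 443.16 + origin terminal 109.55 + freight 5888.53 + insurance 151.62 = 80716.53
Buyer's account: destination terminal 1305.41 + duty 1315.29 + delivery 1080.23 = 3700.93

Seller's account: USD 80716.53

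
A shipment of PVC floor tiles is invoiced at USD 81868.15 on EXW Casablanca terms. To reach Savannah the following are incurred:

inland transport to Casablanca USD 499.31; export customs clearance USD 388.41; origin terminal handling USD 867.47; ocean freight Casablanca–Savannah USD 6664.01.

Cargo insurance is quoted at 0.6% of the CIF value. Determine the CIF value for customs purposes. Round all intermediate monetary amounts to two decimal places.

CIF value: USD 90832.34

Let C be the CIF value. C = EXW price + pre-shipment costs + freight + 0.6% × C
C − 0.6% × C = 81868.15 + 499.31 + 388.41 + 867.47 + 6664.01
0.994 × C = 90287.35
C = 90287.35 / 0.994 = 90832.34
Insurance premium = 0.6% × 90832.34 = 544.99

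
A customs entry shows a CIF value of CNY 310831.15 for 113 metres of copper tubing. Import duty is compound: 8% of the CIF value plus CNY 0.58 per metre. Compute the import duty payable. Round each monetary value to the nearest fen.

Ad valorem component: 310831.15 × 8% = 24866.49
Specific component: 113 × 0.58 = 65.54
Import duty = 24866.49 + 65.54 = 24932.03

Import duty: CNY 24932.03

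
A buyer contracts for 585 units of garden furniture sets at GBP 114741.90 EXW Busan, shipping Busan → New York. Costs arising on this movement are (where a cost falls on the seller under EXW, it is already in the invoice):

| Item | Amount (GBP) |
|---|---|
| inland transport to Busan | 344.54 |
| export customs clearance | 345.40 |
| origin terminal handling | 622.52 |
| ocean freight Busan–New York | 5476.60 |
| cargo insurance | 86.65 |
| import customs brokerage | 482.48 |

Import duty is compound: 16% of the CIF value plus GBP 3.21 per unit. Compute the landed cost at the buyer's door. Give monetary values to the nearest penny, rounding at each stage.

EXW: the seller makes goods available at their premises; the buyer bears all onward costs.
CIF value = EXW price + inland to port + export clearance + origin terminal + freight + insurance = 114741.90 + 344.54 + 345.40 + 622.52 + 5476.60 + 86.65 = 121617.61
Ad valorem component: 121617.61 × 16% = 19458.82
Specific component: 585 × 3.21 = 1877.85
Import duty = 19458.82 + 1877.85 = 21336.67
Buyer bears: inland to port 344.54 + export clearance 345.40 + origin terminal 622.52 + freight 5476.60 + insurance 86.65 + brokerage 482.48 + duty 21336.67 = 28694.86
Landed cost = invoice 114741.90 + 28694.86 = 143436.76

Total landed cost: GBP 143436.76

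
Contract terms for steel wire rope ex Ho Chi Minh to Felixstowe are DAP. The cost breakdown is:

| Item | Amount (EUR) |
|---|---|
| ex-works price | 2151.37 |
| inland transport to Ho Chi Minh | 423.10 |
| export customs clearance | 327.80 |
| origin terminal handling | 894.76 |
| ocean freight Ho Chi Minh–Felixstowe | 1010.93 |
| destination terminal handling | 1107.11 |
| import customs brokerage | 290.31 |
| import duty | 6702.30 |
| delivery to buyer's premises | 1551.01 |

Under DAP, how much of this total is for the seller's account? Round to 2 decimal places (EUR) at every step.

Seller's account: EUR 7466.08

DAP: the seller bears all costs to the named destination except import duty and clearance.
Seller's account: goods 2151.37 + inland to port 423.10 + export clearance 327.80 + origin terminal 894.76 + freight 1010.93 + destination terminal 1107.11 + delivery 1551.01 = 7466.08
Buyer's account: brokerage 290.31 + duty 6702.30 = 6992.61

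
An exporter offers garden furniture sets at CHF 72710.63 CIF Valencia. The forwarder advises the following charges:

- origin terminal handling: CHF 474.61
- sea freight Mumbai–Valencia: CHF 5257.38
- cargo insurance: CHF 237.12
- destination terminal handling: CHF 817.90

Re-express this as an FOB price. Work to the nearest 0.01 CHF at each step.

Not relevant to the conversion: origin terminal — on the seller under both CIF and FOB; already in the CIF price and stays in the FOB price. destination terminal — on the buyer under both terms; not part of either seller's price.
From CIF to FOB, the seller no longer bears: freight, insurance.
FOB price = 72710.63 − 5257.38 − 237.12 = 67216.13

FOB price: CHF 67216.13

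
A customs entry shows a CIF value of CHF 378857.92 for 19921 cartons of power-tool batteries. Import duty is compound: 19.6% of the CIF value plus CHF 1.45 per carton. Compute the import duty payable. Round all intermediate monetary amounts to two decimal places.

Ad valorem component: 378857.92 × 19.6% = 74256.15
Specific component: 19921 × 1.45 = 28885.45
Import duty = 74256.15 + 28885.45 = 103141.60

Import duty: CHF 103141.60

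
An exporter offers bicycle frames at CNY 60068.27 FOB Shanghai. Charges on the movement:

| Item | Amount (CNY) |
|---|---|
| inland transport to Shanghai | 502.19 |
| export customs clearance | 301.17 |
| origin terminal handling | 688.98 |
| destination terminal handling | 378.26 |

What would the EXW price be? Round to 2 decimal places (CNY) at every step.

Not relevant to the conversion: destination terminal — on the buyer under both terms; not part of either seller's price.
From FOB to EXW, the seller no longer bears: inland to port, export clearance, origin terminal.
EXW price = 60068.27 − 502.19 − 301.17 − 688.98 = 58575.93

EXW price: CNY 58575.93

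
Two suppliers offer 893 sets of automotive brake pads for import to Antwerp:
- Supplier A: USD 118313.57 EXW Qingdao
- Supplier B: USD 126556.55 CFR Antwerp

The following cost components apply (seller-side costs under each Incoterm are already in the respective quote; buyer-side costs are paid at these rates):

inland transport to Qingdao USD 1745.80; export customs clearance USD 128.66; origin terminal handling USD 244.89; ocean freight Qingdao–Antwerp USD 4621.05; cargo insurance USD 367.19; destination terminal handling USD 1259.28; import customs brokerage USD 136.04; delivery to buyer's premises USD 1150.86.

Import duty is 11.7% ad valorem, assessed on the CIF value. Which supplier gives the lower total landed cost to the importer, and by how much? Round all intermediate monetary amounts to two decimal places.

Supplier A (EXW):
CIF value = EXW price + inland to port + export clearance + origin terminal + freight + insurance = 118313.57 + 1745.80 + 128.66 + 244.89 + 4621.05 + 367.19 = 125421.16
Import duty = 125421.16 × 11.7% = 14674.28
Buyer bears (A): 1745.80 + 128.66 + 244.89 + 4621.05 + 367.19 + 1259.28 + 136.04 + 1150.86 = 9653.77
Landed cost (A) = invoice 118313.57 + 9653.77 + duty 14674.28 = 142641.62
Supplier B (CFR):
CIF value = CFR price + insurance = 126556.55 + 367.19 = 126923.74
Import duty = 126923.74 × 11.7% = 14850.08
Buyer bears (B): 367.19 + 1259.28 + 136.04 + 1150.86 = 2913.37
Landed cost (B) = invoice 126556.55 + 2913.37 + duty 14850.08 = 144320.00
Difference = |142641.62 − 144320.00| = 1678.38

Supplier A is cheaper by USD 1678.38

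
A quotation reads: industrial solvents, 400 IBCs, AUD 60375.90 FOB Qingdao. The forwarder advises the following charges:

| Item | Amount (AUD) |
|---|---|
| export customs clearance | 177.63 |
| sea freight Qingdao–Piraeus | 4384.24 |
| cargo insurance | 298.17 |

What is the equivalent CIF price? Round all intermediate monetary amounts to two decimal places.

CIF price: AUD 65058.31

Not relevant to the conversion: export clearance — on the seller under both FOB and CIF; already in the FOB price and stays in the CIF price.
From FOB to CIF, the seller additionally bears: freight, insurance.
CIF price = 60375.90 + 4384.24 + 298.17 = 65058.31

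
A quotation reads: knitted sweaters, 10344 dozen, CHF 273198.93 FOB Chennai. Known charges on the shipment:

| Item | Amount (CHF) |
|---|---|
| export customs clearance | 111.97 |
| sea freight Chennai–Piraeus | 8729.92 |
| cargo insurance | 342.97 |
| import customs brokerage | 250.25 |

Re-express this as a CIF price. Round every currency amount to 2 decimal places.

Not relevant to the conversion: export clearance — on the seller under both FOB and CIF; already in the FOB price and stays in the CIF price. brokerage — on the buyer under both terms; not part of either seller's price.
From FOB to CIF, the seller additionally bears: freight, insurance.
CIF price = 273198.93 + 8729.92 + 342.97 = 282271.82

CIF price: CHF 282271.82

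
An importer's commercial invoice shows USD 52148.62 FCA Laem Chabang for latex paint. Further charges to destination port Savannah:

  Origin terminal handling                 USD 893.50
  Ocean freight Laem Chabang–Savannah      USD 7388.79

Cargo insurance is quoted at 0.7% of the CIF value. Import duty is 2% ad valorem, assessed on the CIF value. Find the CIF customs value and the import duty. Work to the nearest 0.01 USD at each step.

Let C be the CIF value. C = FCA price + pre-shipment costs + freight + 0.7% × C
C − 0.7% × C = 52148.62 + 893.50 + 7388.79
0.993 × C = 60430.91
C = 60430.91 / 0.993 = 60856.91
Insurance premium = 0.7% × 60856.91 = 426.00
Import duty = 60856.91 × 2% = 1217.14

CIF value: USD 60856.91; import duty: USD 1217.14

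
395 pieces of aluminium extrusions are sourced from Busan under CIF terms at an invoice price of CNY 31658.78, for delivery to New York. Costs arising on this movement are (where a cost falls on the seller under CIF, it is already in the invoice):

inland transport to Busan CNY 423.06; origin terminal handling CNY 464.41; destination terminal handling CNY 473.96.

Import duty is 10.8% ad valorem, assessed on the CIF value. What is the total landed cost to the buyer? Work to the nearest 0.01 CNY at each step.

CIF: the seller pays costs through ocean freight and marine insurance to the destination port.
Already in the invoice (seller's account under CIF): inland to port, origin terminal — exclude.
The CIF price already equals the CIF value: 31658.78
Import duty = 31658.78 × 10.8% = 3419.15
Buyer bears: destination terminal 473.96 + duty 3419.15 = 3893.11
Landed cost = invoice 31658.78 + 3893.11 = 35551.89

Total landed cost: CNY 35551.89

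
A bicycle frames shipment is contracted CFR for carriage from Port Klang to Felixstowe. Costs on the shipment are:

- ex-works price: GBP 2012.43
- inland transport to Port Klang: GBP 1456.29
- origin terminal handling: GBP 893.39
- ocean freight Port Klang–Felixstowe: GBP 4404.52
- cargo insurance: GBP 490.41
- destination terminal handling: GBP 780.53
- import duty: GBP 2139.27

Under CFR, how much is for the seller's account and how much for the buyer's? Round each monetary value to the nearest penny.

CFR: the seller pays costs through ocean freight to the destination port, but not insurance.
Seller's account: goods 2012.43 + inland to port 1456.29 + origin terminal 893.39 + freight 4404.52 = 8766.63
Buyer's account: insurance 490.41 + destination terminal 780.53 + duty 2139.27 = 3410.21

Seller: GBP 8766.63; buyer: GBP 3410.21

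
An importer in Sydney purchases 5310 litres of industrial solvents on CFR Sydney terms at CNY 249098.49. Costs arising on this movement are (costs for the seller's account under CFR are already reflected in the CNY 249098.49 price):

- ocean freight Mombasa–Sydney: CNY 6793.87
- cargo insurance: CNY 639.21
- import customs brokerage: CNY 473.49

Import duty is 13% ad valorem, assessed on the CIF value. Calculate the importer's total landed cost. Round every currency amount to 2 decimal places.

CFR: the seller pays costs through ocean freight to the destination port, but not insurance.
Already in the invoice (seller's account under CFR): freight — exclude.
CIF value = CFR price + insurance = 249098.49 + 639.21 = 249737.70
Import duty = 249737.70 × 13% = 32465.90
Buyer bears: insurance 639.21 + brokerage 473.49 + duty 32465.90 = 33578.60
Landed cost = invoice 249098.49 + 33578.60 = 282677.09

Total landed cost: CNY 282677.09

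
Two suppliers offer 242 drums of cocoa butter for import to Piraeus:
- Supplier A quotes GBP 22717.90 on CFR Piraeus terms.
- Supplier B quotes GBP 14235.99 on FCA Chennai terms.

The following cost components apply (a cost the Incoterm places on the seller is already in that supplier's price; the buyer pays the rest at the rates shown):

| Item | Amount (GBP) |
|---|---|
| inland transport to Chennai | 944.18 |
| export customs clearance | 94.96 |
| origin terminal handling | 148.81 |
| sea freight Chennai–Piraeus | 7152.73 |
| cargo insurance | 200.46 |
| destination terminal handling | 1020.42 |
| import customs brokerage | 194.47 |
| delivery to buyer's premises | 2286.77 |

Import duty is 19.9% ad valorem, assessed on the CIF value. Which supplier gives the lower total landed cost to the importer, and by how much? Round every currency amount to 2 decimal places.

Supplier B is cheaper by GBP 1415.26

Supplier A (CFR):
CIF value = CFR price + insurance = 22717.90 + 200.46 = 22918.36
Import duty = 22918.36 × 19.9% = 4560.75
Buyer bears (A): 200.46 + 1020.42 + 194.47 + 2286.77 = 3702.12
Landed cost (A) = invoice 22717.90 + 3702.12 + duty 4560.75 = 30980.77
Supplier B (FCA):
CIF value = FCA price + origin terminal + freight + insurance = 14235.99 + 148.81 + 7152.73 + 200.46 = 21737.99
Import duty = 21737.99 × 19.9% = 4325.86
Buyer bears (B): 148.81 + 7152.73 + 200.46 + 1020.42 + 194.47 + 2286.77 = 11003.66
Landed cost (B) = invoice 14235.99 + 11003.66 + duty 4325.86 = 29565.51
Difference = |30980.77 − 29565.51| = 1415.26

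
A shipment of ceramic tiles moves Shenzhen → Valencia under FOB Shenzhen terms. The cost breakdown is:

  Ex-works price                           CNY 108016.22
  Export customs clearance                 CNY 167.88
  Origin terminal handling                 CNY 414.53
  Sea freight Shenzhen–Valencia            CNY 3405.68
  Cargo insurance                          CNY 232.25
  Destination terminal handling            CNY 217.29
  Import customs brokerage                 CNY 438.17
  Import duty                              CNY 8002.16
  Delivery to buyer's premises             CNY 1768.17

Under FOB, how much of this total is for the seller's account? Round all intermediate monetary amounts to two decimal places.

Seller's account: CNY 108598.63

FOB: the seller bears costs until goods are on board at the origin port; the buyer bears freight, insurance and all costs thereafter.
Seller's account: goods 108016.22 + export clearance 167.88 + origin terminal 414.53 = 108598.63
Buyer's account: freight 3405.68 + insurance 232.25 + destination terminal 217.29 + brokerage 438.17 + duty 8002.16 + delivery 1768.17 = 14063.72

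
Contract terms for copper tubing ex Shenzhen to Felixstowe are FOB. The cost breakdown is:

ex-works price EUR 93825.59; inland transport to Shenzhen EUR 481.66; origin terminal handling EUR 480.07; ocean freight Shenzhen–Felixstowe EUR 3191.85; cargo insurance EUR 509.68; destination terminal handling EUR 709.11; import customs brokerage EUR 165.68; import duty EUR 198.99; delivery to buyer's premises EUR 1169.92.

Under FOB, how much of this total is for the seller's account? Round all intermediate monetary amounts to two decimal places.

Seller's account: EUR 94787.32

FOB: the seller bears costs until goods are on board at the origin port; the buyer bears freight, insurance and all costs thereafter.
Seller's account: goods 93825.59 + inland to port 481.66 + origin terminal 480.07 = 94787.32
Buyer's account: freight 3191.85 + insurance 509.68 + destination terminal 709.11 + brokerage 165.68 + duty 198.99 + delivery 1169.92 = 5945.23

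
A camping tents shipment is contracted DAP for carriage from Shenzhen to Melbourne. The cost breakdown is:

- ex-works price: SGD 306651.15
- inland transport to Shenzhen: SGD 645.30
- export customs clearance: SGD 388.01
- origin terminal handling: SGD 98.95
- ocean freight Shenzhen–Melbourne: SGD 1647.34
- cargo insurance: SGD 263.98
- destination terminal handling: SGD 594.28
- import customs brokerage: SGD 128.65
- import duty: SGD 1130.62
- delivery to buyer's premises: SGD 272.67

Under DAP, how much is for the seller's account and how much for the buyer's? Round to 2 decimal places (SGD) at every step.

DAP: the seller bears all costs to the named destination except import duty and clearance.
Seller's account: goods 306651.15 + inland to port 645.30 + export clearance 388.01 + origin terminal 98.95 + freight 1647.34 + insurance 263.98 + destination terminal 594.28 + delivery 272.67 = 310561.68
Buyer's account: brokerage 128.65 + duty 1130.62 = 1259.27

Seller: SGD 310561.68; buyer: SGD 1259.27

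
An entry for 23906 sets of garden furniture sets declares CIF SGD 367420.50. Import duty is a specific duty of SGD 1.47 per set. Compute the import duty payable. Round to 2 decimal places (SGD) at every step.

Import duty = 23906 × 1.47 = 35141.82

Import duty: SGD 35141.82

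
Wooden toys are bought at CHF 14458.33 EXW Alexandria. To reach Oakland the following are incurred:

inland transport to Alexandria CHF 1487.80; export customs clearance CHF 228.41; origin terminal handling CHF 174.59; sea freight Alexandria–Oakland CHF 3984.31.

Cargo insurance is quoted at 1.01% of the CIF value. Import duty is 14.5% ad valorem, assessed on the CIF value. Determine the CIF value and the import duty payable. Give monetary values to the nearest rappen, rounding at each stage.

Let C be the CIF value. C = EXW price + pre-shipment costs + freight + 1.01% × C
C − 1.01% × C = 14458.33 + 1487.80 + 228.41 + 174.59 + 3984.31
0.9899 × C = 20333.44
C = 20333.44 / 0.9899 = 20540.90
Insurance premium = 1.01% × 20540.90 = 207.46
Import duty = 20540.90 × 14.5% = 2978.43

CIF value: CHF 20540.90; import duty: CHF 2978.43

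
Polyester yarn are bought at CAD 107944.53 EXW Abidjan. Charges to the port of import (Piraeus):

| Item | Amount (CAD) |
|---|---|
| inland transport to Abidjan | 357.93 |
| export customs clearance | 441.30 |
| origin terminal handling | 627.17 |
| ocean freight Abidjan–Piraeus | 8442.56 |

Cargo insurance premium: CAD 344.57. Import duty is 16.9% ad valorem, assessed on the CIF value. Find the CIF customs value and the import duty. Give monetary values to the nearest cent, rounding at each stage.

CIF value: CAD 118158.06; import duty: CAD 19968.71

CIF = EXW price + pre-shipment costs + freight + insurance
CIF = 107944.53 + 357.93 + 441.30 + 627.17 + 8442.56 + 344.57 = 118158.06
Import duty = 118158.06 × 16.9% = 19968.71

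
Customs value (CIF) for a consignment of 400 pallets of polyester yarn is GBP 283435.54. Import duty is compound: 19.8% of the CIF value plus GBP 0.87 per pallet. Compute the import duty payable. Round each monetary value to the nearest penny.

Import duty: GBP 56468.24

Ad valorem component: 283435.54 × 19.8% = 56120.24
Specific component: 400 × 0.87 = 348.00
Import duty = 56120.24 + 348.00 = 56468.24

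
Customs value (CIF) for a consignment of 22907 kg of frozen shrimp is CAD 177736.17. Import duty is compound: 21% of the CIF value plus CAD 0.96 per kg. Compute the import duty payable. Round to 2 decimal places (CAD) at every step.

Ad valorem component: 177736.17 × 21% = 37324.60
Specific component: 22907 × 0.96 = 21990.72
Import duty = 37324.60 + 21990.72 = 59315.32

Import duty: CAD 59315.32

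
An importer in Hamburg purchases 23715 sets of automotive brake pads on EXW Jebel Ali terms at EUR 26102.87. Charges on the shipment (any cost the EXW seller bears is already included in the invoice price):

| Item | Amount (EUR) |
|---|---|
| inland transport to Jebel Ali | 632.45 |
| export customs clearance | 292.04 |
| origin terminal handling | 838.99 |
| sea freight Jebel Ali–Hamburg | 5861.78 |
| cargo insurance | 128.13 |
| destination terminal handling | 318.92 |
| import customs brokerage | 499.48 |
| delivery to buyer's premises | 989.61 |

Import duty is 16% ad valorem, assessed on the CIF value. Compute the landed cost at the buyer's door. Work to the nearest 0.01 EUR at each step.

EXW: the seller makes goods available at their premises; the buyer bears all onward costs.
CIF value = EXW price + inland to port + export clearance + origin terminal + freight + insurance = 26102.87 + 632.45 + 292.04 + 838.99 + 5861.78 + 128.13 = 33856.26
Import duty = 33856.26 × 16% = 5417.00
Buyer bears: inland to port 632.45 + export clearance 292.04 + origin terminal 838.99 + freight 5861.78 + insurance 128.13 + destination terminal 318.92 + brokerage 499.48 + delivery 989.61 + duty 5417.00 = 14978.40
Landed cost = invoice 26102.87 + 14978.40 = 41081.27

Total landed cost: EUR 41081.27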